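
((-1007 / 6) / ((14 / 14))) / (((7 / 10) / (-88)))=443080 / 21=21099.05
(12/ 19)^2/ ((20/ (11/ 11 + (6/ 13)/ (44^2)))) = 113283/ 5678530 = 0.02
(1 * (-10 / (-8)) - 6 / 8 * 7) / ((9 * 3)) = -0.15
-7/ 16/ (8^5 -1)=-1/ 74896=-0.00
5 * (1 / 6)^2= 5 / 36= 0.14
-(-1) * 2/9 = 2/9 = 0.22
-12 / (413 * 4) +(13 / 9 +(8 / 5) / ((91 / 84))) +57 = 14475547 / 241605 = 59.91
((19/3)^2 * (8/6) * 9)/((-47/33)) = -15884/47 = -337.96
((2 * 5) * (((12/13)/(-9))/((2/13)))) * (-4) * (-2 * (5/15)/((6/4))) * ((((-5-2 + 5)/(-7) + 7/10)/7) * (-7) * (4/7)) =6.68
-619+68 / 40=-6173 / 10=-617.30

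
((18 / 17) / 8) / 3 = 3 / 68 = 0.04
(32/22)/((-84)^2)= 0.00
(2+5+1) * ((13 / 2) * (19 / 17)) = 988 / 17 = 58.12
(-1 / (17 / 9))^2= 81 / 289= 0.28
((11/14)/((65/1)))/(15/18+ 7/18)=0.01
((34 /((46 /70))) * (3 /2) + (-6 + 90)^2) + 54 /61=10009695 /1403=7134.49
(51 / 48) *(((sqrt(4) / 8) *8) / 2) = 17 / 16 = 1.06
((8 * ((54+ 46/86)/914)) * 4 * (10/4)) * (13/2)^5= 4353410425/78604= 55384.08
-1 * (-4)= 4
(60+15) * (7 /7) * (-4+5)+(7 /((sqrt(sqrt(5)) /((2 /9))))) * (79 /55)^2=87374 * 5^(3 /4) /136125+75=77.15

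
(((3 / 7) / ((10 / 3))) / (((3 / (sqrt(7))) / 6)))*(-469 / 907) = -603*sqrt(7) / 4535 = -0.35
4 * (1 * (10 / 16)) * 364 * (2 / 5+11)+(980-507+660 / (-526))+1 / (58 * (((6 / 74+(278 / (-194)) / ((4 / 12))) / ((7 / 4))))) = 10017776703547 / 923660208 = 10845.74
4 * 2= 8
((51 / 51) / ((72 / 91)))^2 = 8281 / 5184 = 1.60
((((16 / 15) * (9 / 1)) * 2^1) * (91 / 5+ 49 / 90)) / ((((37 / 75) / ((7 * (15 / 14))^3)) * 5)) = 2277450 / 37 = 61552.70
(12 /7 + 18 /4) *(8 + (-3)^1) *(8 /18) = 290 /21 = 13.81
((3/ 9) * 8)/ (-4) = -2/ 3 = -0.67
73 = 73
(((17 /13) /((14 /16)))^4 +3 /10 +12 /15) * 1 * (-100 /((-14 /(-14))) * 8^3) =-21377765022720 /68574961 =-311743.01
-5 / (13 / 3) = -15 / 13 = -1.15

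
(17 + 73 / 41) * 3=2310 / 41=56.34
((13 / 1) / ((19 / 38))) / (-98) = -13 / 49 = -0.27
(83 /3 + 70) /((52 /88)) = 6446 /39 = 165.28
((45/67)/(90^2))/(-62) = -1/747720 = -0.00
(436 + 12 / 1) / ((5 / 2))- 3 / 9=2683 / 15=178.87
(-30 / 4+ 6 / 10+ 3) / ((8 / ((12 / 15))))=-39 / 100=-0.39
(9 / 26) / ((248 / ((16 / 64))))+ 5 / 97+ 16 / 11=41457347 / 27520064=1.51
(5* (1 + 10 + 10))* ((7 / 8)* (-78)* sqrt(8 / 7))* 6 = -12285* sqrt(14) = -45966.26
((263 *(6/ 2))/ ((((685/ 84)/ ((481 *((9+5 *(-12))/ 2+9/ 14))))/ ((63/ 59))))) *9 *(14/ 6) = -1048364769816/ 40415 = -25939991.83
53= 53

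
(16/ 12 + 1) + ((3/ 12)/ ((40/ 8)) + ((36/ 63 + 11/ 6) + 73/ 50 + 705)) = 1493621/ 2100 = 711.25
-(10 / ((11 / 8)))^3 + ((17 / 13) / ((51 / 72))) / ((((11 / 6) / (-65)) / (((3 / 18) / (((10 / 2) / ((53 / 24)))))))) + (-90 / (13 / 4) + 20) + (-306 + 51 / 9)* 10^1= -176517437 / 51909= -3400.52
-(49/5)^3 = -117649/125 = -941.19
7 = 7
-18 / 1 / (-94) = 9 / 47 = 0.19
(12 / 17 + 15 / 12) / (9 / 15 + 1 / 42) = 13965 / 4454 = 3.14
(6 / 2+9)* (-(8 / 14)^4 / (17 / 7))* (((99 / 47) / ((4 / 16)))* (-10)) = 12165120 / 274057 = 44.39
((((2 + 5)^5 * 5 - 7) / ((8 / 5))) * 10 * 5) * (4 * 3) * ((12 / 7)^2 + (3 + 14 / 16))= 3005876625 / 14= 214705473.21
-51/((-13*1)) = 51/13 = 3.92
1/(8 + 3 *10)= 1/38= 0.03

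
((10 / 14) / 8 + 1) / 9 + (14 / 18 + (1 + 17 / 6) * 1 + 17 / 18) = 2861 / 504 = 5.68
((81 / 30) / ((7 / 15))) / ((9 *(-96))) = -3 / 448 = -0.01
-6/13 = -0.46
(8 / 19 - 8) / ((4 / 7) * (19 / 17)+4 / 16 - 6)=22848 / 15409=1.48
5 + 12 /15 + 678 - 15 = 668.80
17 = 17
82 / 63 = 1.30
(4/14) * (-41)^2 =3362/7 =480.29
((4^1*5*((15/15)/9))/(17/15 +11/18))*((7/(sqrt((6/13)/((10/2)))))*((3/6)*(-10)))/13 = -11.29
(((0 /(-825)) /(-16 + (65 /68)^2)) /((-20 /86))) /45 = 0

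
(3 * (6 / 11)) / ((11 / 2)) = 36 / 121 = 0.30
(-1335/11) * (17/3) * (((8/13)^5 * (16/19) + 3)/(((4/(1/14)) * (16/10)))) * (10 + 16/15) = -13617779853155/52147359264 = -261.14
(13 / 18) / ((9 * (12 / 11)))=143 / 1944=0.07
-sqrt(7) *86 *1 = -86 *sqrt(7) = -227.53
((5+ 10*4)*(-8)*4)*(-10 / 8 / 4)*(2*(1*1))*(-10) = -9000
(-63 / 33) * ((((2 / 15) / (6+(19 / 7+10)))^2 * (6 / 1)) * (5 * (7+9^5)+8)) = -810270272 / 4719275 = -171.69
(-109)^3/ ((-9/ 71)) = 91947059/ 9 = 10216339.89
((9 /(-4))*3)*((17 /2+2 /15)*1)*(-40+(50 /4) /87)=1077699 /464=2322.63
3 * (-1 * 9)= -27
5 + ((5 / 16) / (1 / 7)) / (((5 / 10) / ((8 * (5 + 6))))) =390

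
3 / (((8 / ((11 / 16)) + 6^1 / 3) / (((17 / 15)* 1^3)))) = 187 / 750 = 0.25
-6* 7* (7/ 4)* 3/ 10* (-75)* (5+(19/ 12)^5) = 911463455/ 36864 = 24725.03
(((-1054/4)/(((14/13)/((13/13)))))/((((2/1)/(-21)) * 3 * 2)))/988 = 527/1216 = 0.43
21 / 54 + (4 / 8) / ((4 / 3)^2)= 193 / 288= 0.67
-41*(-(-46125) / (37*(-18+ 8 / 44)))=20802375 / 7252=2868.50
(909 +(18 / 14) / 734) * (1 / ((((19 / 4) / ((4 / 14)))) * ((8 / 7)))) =4670451 / 97622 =47.84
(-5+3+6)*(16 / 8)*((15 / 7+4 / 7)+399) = 3213.71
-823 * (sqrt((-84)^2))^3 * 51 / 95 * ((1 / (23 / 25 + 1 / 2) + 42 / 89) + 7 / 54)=-341939536.77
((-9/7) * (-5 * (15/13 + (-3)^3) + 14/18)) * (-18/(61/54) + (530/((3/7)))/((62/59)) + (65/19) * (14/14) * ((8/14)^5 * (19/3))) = -240795667679719/1239499443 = -194268.48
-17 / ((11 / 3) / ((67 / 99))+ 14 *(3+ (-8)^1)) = 1139 / 4327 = 0.26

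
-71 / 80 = -0.89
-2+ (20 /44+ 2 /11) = -15 /11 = -1.36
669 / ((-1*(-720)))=223 / 240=0.93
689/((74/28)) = 9646/37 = 260.70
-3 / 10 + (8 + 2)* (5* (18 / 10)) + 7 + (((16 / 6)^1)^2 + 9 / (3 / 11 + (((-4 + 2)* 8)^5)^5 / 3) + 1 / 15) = 130363920076870883420519460937551593 / 1254974094225947107481736173321430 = 103.88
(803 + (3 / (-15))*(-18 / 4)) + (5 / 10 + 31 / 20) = 805.95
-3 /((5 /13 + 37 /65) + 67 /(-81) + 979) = -15795 /5155102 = -0.00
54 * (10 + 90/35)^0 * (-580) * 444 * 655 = -9108482400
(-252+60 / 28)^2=3059001 / 49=62428.59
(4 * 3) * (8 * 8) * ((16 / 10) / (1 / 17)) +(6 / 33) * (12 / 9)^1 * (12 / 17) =19531936 / 935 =20889.77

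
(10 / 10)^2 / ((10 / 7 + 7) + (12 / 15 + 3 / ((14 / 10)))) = 35 / 398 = 0.09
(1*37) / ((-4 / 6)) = -111 / 2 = -55.50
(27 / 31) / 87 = 9 / 899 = 0.01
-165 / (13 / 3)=-495 / 13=-38.08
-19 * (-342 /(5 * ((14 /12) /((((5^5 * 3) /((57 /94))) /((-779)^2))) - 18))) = 2290545000 /48984853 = 46.76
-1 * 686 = -686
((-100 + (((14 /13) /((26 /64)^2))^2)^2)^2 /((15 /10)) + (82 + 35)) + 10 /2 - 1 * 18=1061876911239889799808803953064648 /542800770374370512771595361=1956292.20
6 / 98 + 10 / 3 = 499 / 147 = 3.39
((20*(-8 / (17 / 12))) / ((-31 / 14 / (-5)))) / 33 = -44800 / 5797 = -7.73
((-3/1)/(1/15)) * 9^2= -3645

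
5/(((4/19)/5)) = 475/4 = 118.75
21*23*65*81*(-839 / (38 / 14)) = -14935009635 / 19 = -786053138.68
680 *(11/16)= 935/2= 467.50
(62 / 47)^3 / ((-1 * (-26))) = 119164 / 1349699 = 0.09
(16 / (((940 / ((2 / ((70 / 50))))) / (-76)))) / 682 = -304 / 112189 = -0.00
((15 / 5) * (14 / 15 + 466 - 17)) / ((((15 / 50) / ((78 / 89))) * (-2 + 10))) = 87737 / 178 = 492.90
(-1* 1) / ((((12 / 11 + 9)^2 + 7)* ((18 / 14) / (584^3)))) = -10543916768 / 7407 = -1423507.06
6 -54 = -48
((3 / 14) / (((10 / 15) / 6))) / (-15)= -9 / 70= -0.13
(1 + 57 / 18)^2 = 625 / 36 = 17.36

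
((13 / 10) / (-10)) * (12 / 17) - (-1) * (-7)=-3014 / 425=-7.09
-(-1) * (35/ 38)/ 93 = 35/ 3534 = 0.01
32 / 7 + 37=291 / 7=41.57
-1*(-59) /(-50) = -59 /50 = -1.18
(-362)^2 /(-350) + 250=-21772 /175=-124.41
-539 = -539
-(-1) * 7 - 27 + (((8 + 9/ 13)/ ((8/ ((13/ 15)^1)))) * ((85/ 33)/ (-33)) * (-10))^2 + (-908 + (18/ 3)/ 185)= -927.43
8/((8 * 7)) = 1/7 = 0.14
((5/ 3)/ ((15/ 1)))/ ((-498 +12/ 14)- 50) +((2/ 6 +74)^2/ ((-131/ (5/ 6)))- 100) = -915414463/ 6773355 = -135.15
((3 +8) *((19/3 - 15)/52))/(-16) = 11/96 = 0.11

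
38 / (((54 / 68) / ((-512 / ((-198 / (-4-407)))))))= -45313024 / 891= -50856.37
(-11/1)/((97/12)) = -132/97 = -1.36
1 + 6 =7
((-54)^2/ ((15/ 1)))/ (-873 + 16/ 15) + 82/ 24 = 501247/ 156948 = 3.19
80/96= 5/6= 0.83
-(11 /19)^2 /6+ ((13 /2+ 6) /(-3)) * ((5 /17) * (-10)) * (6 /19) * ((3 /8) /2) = 98647 /147288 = 0.67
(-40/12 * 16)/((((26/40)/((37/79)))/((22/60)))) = -130240/9243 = -14.09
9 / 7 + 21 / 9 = 76 / 21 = 3.62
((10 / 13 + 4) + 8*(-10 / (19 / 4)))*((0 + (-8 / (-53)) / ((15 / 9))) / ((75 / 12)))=-286272 / 1636375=-0.17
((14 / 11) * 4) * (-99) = -504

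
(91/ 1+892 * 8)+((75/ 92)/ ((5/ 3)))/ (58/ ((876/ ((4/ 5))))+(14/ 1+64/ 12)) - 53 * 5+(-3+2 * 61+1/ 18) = 41487542489/ 5858928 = 7081.08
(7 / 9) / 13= 7 / 117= 0.06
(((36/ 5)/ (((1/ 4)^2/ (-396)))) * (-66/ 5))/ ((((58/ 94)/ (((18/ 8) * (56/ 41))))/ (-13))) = -1158973111296/ 29725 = -38989843.95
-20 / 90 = -2 / 9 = -0.22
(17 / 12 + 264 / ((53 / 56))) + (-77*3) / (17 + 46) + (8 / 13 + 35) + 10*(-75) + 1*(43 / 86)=-1204899 / 2756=-437.19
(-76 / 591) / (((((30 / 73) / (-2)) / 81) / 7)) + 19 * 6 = 461814 / 985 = 468.85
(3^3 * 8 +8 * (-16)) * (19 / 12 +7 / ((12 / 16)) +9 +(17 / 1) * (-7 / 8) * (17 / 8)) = -24695 / 24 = -1028.96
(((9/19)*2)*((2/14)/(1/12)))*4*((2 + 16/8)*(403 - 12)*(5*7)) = 6756480/19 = 355604.21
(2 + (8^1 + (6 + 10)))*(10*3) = 780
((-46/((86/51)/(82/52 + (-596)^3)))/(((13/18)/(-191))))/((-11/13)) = 1805017927598.92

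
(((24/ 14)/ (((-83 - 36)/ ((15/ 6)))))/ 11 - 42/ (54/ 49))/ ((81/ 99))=-3143179/ 67473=-46.58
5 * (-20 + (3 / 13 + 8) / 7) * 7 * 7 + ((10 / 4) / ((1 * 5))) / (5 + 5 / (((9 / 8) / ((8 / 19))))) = -140892027 / 30550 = -4611.85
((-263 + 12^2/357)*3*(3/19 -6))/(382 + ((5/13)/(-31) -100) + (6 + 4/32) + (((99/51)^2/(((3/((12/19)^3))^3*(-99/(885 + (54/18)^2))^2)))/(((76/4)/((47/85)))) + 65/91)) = 15643201746995597525367240/981728550741199434663409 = 15.93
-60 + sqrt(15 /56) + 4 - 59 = -115 + sqrt(210) /28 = -114.48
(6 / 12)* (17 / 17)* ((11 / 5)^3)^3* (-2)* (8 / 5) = -18863581528 / 9765625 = -1931.63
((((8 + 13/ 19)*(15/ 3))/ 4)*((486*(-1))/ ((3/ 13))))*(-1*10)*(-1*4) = -17374500/ 19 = -914447.37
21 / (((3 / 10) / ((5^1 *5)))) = 1750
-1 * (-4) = 4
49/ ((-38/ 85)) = -4165/ 38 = -109.61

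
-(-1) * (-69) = -69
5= 5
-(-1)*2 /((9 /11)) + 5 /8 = 221 /72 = 3.07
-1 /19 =-0.05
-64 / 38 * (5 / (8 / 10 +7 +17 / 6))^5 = -2430000000000 / 62763480094381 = -0.04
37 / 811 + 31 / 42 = 26695 / 34062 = 0.78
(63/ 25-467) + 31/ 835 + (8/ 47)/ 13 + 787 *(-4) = -9215037439/ 2550925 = -3612.43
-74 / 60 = -37 / 30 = -1.23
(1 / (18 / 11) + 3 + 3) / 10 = 119 / 180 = 0.66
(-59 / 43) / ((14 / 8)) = -236 / 301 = -0.78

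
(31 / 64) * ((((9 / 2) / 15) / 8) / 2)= 93 / 10240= 0.01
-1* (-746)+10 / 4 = 1497 / 2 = 748.50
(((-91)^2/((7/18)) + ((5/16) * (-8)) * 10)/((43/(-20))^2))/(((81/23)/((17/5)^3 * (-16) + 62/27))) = -818617.40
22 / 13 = 1.69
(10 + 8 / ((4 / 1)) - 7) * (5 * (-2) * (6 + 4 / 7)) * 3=-6900 / 7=-985.71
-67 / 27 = -2.48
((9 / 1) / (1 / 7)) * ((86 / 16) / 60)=903 / 160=5.64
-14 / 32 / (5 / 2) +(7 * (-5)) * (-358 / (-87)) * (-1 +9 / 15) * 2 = 400351 / 3480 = 115.04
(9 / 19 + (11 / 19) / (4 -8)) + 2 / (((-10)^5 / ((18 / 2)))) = 312329 / 950000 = 0.33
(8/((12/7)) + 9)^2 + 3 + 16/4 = 1744/9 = 193.78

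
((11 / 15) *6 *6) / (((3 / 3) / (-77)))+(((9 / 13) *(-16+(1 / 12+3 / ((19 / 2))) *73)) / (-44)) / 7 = -3092990781 / 1521520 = -2032.83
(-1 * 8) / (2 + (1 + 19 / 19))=-2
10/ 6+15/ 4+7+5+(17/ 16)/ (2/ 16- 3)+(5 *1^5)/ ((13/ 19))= 87385/ 3588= 24.35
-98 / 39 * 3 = -98 / 13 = -7.54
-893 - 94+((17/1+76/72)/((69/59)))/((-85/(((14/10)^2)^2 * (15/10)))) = -1738468067/1759500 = -988.05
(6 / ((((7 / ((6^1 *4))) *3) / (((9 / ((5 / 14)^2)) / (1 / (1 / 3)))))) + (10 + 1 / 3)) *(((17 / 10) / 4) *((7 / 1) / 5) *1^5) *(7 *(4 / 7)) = 1531649 / 3750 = 408.44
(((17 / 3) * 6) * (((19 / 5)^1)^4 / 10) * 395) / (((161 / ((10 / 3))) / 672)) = 11201350592 / 2875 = 3896121.95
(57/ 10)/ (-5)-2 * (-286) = 28543/ 50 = 570.86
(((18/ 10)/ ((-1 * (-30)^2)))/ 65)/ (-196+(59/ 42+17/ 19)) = 399/ 2511811250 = 0.00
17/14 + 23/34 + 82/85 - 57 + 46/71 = -2259966/42245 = -53.50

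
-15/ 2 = -7.50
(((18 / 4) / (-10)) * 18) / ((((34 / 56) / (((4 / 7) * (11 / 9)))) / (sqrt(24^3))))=-38016 * sqrt(6) / 85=-1095.53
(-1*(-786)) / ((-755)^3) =-0.00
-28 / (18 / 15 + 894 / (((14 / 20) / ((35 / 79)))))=-5530 / 111987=-0.05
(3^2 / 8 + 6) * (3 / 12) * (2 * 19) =1083 / 16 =67.69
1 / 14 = 0.07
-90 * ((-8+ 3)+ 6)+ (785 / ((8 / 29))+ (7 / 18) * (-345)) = 62915 / 24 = 2621.46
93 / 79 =1.18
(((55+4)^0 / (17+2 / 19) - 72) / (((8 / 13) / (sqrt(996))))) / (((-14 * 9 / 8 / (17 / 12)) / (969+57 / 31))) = 332290772 * sqrt(249) / 16275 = 322178.80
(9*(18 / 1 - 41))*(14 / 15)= -966 / 5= -193.20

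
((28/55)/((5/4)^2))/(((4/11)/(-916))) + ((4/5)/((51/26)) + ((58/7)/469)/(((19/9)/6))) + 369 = -179452198309/397653375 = -451.28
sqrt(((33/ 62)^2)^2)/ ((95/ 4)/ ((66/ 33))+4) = 2178/ 122047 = 0.02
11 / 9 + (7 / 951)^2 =1.22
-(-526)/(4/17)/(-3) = -4471/6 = -745.17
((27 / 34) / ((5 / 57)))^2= 2368521 / 28900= 81.96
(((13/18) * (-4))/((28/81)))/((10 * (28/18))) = -1053/1960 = -0.54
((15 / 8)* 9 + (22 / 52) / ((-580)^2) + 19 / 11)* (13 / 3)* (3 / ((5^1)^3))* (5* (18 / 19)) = 9.16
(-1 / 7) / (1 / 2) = -2 / 7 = -0.29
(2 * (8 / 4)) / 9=4 / 9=0.44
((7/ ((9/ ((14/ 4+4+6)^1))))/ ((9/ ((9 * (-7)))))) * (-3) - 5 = 431/ 2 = 215.50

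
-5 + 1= -4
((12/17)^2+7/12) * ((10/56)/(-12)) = -0.02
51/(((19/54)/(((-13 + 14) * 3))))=8262/19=434.84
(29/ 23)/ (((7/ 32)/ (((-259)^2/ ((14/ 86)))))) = 54628576/ 23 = 2375155.48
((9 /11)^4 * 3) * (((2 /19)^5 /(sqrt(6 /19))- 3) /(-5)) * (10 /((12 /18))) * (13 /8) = 2302911 /117128- 511758 * sqrt(114) /36252565459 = 19.66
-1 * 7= -7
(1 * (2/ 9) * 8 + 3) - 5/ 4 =127/ 36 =3.53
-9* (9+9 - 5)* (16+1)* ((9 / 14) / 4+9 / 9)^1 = -129285 / 56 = -2308.66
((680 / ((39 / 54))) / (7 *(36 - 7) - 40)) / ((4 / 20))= 61200 / 2119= 28.88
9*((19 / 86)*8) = 684 / 43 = 15.91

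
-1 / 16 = -0.06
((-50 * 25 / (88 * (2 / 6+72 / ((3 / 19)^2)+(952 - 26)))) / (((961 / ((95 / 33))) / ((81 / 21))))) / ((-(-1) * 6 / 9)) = -4809375 / 74513795048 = -0.00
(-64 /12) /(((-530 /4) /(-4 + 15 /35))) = -160 /1113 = -0.14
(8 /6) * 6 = 8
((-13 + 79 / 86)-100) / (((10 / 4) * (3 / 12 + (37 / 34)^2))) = -5571342 / 178235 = -31.26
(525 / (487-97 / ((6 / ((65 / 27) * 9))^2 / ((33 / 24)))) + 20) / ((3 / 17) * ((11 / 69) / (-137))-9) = -1702215164770 / 782415819947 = -2.18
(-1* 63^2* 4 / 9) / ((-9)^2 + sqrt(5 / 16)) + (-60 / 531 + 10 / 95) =-7691031518 / 353017473 + 7056* sqrt(5) / 104971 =-21.64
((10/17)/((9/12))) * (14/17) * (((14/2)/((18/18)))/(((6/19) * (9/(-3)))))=-37240/7803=-4.77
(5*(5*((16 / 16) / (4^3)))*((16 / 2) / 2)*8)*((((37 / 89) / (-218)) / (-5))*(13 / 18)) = 2405 / 698472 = 0.00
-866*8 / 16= -433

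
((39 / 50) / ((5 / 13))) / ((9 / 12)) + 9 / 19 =3.18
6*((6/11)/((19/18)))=648/209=3.10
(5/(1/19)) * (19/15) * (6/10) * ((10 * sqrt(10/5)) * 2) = 1444 * sqrt(2) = 2042.12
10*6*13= 780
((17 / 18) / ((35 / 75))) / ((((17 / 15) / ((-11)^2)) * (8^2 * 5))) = 605 / 896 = 0.68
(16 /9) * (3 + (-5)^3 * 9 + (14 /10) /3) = -269168 /135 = -1993.84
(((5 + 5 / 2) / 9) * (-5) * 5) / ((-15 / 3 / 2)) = 8.33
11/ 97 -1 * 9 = -862/ 97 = -8.89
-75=-75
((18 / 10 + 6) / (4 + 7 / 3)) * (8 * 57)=2808 / 5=561.60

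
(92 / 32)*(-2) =-23 / 4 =-5.75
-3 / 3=-1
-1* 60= -60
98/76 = 49/38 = 1.29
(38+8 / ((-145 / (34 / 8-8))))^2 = 1227664 / 841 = 1459.77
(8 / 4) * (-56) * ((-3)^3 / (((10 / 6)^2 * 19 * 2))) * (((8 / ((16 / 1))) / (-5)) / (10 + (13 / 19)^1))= -972 / 3625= -0.27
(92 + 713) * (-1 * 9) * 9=-65205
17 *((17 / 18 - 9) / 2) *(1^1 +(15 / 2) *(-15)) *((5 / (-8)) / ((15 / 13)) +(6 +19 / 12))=92898455 / 1728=53760.68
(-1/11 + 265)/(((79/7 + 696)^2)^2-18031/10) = 69965140/66094357830111369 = 0.00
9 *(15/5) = 27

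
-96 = -96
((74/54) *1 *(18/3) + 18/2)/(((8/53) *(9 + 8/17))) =139655/11592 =12.05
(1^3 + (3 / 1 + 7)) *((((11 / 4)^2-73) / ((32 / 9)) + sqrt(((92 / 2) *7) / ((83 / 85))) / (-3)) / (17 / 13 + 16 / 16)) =-449163 / 5120-143 *sqrt(2271710) / 7470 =-116.58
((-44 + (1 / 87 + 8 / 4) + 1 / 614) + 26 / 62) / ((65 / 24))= -15.35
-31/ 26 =-1.19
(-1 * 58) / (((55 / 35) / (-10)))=4060 / 11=369.09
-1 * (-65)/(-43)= -65/43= -1.51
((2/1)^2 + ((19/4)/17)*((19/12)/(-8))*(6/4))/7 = 17047/30464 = 0.56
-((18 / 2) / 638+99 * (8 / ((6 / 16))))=-1347465 / 638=-2112.01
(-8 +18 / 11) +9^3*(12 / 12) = 7949 / 11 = 722.64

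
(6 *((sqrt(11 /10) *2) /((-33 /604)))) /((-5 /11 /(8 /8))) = 1208 *sqrt(110) /25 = 506.78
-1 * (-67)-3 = 64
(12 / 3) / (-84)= -0.05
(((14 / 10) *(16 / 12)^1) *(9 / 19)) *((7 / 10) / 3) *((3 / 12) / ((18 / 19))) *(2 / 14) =7 / 900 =0.01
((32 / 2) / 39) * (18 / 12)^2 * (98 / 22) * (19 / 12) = 931 / 143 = 6.51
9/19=0.47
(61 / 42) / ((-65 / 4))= -122 / 1365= -0.09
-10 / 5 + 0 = -2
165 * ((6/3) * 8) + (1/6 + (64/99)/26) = 6795853/2574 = 2640.19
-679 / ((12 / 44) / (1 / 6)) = -414.94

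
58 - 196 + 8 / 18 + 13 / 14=-17215 / 126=-136.63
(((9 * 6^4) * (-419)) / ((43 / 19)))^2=8622441763266816 / 1849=4663300034216.77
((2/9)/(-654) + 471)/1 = 1386152/2943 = 471.00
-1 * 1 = -1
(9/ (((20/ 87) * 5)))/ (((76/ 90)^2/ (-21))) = -230.59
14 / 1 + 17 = 31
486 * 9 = 4374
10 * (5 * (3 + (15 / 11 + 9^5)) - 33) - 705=32467965 / 11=2951633.18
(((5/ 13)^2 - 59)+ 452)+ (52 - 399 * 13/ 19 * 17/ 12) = 39477/ 676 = 58.40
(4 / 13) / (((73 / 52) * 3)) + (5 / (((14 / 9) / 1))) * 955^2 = 8988006599 / 3066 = 2931509.00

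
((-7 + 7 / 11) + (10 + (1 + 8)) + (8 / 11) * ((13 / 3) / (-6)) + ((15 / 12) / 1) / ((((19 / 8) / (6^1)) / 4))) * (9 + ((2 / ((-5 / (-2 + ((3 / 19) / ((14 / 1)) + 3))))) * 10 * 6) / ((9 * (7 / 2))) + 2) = 120883901 / 477603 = 253.11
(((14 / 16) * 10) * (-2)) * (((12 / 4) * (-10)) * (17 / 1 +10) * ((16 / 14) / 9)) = 1800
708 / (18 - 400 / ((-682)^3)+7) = 28073489268 / 991295575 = 28.32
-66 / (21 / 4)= -88 / 7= -12.57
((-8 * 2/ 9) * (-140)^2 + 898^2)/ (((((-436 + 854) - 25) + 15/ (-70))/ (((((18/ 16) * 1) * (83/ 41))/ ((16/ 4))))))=1008621229/ 901836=1118.41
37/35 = 1.06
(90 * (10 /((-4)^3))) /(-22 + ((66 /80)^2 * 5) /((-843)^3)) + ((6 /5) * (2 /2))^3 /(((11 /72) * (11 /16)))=11012367180574692 /644340710806375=17.09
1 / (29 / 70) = 70 / 29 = 2.41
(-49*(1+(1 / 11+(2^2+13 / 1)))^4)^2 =5904957433919037280801 / 214358881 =27547062227475.60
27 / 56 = 0.48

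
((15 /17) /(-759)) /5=-1 /4301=-0.00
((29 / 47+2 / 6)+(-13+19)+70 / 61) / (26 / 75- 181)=-1741250 / 38844983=-0.04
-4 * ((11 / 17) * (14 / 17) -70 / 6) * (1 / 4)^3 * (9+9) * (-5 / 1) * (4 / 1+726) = -52850175 / 1156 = -45718.14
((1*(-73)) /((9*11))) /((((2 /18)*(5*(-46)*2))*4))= 73 /20240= 0.00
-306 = -306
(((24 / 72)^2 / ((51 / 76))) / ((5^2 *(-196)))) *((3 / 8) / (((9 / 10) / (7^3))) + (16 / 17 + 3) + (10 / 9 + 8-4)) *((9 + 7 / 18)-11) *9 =10249151 / 137644920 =0.07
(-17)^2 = 289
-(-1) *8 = 8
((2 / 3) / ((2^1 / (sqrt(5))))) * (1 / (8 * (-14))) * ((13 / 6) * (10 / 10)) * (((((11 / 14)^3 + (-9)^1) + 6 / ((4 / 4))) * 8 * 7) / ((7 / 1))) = 89713 * sqrt(5) / 691488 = 0.29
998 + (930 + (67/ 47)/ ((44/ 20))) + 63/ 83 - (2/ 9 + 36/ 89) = 66295478662/ 34371711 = 1928.78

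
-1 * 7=-7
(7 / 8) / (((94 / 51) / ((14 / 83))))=2499 / 31208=0.08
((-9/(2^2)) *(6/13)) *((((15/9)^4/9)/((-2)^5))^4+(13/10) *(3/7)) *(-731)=4221457453155274643377/9981312541371924480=422.94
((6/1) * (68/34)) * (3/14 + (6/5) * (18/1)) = 9162/35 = 261.77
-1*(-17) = 17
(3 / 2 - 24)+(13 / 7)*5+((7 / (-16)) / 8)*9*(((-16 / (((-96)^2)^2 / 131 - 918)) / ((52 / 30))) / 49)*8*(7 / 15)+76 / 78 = -6997711075 / 571711868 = -12.24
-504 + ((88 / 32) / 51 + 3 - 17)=-105661 / 204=-517.95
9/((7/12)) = 108/7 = 15.43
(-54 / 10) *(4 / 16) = -27 / 20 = -1.35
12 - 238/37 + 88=3462/37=93.57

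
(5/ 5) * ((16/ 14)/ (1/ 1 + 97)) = 0.01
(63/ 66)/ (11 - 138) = -21/ 2794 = -0.01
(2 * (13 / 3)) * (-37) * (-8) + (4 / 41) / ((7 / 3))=2208788 / 861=2565.38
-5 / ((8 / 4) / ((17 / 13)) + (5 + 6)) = -85 / 213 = -0.40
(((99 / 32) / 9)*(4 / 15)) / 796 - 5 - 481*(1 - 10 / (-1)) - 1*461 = -549908629 / 95520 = -5757.00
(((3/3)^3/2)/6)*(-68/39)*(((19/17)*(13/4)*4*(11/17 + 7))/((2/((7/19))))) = -2.97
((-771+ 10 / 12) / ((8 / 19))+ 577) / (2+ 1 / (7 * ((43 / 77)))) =-2584429 / 4656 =-555.07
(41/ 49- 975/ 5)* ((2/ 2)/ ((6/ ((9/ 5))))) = -14271/ 245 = -58.25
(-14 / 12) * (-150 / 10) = 35 / 2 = 17.50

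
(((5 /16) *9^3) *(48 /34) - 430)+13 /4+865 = 51671 /68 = 759.87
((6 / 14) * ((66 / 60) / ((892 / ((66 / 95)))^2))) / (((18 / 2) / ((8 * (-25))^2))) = 159720 / 125665183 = 0.00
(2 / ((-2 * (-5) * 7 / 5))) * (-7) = -1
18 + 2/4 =37/2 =18.50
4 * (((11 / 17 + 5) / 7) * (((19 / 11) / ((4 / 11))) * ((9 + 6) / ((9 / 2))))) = 51.09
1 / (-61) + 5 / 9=296 / 549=0.54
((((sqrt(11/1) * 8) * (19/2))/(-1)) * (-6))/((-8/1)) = -57 * sqrt(11) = -189.05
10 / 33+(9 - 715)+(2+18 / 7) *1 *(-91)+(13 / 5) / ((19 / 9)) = -3512659 / 3135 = -1120.47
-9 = -9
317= 317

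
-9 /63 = -1 /7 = -0.14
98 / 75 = 1.31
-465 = -465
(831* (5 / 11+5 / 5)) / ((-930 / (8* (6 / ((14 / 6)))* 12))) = -3829248 / 11935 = -320.84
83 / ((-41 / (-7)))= 581 / 41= 14.17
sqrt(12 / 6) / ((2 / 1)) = sqrt(2) / 2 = 0.71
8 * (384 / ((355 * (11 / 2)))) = 6144 / 3905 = 1.57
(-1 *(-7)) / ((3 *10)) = 0.23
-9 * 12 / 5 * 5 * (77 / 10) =-4158 / 5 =-831.60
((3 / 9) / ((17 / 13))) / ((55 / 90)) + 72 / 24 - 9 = -1044 / 187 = -5.58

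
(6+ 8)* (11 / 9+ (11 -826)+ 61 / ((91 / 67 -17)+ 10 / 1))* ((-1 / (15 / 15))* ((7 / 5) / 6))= 436373 / 162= 2693.66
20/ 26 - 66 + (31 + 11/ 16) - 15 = -10097/ 208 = -48.54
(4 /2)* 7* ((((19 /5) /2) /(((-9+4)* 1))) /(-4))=133 /100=1.33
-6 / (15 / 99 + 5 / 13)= -1287 / 115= -11.19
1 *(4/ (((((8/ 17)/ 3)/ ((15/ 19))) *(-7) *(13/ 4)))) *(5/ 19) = -7650/ 32851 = -0.23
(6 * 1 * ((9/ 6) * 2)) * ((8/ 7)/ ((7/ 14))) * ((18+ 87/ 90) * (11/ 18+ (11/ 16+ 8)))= 761891/ 105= 7256.10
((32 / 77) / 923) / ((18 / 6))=32 / 213213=0.00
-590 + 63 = -527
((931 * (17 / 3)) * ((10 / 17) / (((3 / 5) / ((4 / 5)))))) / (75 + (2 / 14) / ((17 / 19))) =553945 / 10062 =55.05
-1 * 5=-5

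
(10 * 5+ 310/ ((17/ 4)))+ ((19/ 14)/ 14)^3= 15736846843/ 128002112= 122.94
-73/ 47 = -1.55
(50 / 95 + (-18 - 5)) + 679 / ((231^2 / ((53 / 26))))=-84532867 / 3765762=-22.45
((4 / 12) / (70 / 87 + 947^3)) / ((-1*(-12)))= 29 / 886646361252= 0.00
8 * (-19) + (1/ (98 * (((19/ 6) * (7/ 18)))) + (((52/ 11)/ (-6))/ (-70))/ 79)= -151.99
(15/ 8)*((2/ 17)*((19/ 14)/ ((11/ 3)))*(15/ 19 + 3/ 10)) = 0.09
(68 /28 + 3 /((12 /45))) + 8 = 607 /28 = 21.68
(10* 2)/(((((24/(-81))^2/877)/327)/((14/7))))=1045309455/8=130663681.88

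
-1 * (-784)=784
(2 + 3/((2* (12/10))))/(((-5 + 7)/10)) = 65/4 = 16.25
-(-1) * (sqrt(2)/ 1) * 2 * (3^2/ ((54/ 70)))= 70 * sqrt(2)/ 3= 33.00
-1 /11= -0.09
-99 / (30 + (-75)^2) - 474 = -893523 / 1885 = -474.02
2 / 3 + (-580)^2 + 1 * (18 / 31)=31285316 / 93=336401.25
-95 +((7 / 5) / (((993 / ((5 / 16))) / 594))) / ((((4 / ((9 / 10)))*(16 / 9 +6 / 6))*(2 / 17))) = -502165739 / 5296000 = -94.82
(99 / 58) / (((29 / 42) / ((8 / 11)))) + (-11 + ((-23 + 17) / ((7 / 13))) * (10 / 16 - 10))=95.26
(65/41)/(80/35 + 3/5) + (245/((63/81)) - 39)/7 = 1158841/28987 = 39.98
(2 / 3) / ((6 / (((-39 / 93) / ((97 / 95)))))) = -0.05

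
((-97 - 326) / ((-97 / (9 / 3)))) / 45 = 141 / 485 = 0.29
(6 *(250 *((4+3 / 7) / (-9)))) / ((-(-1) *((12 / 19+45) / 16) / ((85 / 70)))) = -2356000 / 7497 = -314.26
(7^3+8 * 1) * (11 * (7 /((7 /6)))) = 23166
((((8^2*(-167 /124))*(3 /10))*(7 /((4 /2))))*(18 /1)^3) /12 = -6817608 /155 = -43984.57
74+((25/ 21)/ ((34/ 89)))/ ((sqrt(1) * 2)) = 107897/ 1428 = 75.56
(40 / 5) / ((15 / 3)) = 8 / 5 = 1.60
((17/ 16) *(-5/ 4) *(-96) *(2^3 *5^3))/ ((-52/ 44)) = -1402500/ 13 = -107884.62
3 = 3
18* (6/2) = 54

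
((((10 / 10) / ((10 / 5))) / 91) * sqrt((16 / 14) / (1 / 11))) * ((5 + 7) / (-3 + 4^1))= 12 * sqrt(154) / 637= 0.23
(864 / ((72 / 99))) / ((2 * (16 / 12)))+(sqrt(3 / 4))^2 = 1785 / 4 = 446.25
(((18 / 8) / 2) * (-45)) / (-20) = 81 / 32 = 2.53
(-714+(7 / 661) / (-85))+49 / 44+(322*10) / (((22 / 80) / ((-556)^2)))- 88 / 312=348987879652601543 / 96413460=3619700814.10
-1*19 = -19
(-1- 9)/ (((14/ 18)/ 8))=-102.86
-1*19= -19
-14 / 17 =-0.82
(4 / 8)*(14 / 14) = 1 / 2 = 0.50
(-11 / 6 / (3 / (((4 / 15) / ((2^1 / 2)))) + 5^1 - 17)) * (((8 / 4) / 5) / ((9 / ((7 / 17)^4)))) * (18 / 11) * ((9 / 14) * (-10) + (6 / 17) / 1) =-0.03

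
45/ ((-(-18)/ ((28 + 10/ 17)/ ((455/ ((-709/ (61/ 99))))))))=-17056413/ 94367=-180.75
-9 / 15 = -3 / 5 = -0.60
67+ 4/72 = 1207/18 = 67.06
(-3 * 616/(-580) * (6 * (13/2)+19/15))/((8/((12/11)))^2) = 19026/7975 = 2.39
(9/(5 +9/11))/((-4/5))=-1.93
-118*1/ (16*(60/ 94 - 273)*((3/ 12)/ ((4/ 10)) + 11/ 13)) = 36049/ 1958553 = 0.02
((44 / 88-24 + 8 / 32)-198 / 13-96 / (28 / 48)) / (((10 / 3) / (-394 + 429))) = -221733 / 104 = -2132.05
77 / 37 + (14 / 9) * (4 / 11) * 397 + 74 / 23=19365823 / 84249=229.86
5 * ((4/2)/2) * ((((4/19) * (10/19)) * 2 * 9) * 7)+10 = 28810/361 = 79.81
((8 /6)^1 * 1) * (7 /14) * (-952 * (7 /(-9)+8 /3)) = -32368 /27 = -1198.81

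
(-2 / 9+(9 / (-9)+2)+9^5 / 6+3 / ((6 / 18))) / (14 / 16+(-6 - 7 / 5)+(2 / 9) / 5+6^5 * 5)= 3546460 / 13994467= 0.25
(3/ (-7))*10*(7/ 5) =-6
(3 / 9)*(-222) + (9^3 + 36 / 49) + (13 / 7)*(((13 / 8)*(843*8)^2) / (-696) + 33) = -279213703 / 1421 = -196490.99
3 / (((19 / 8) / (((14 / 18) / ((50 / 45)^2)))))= 378 / 475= 0.80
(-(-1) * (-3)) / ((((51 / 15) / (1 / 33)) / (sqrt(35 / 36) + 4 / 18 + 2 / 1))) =-100 / 1683 - 5 * sqrt(35) / 1122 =-0.09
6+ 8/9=6.89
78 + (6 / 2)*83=327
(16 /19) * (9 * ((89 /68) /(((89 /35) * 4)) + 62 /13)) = 155871 /4199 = 37.12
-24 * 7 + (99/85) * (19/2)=-26679/170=-156.94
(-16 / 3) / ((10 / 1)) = -8 / 15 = -0.53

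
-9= -9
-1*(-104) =104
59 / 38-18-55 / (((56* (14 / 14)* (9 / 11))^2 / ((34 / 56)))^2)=-15808415844375205 / 961151414501376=-16.45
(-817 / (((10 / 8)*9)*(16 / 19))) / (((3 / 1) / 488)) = -14028.19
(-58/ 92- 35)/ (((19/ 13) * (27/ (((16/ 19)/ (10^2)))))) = -42614/ 5604525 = -0.01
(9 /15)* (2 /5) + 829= 20731 /25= 829.24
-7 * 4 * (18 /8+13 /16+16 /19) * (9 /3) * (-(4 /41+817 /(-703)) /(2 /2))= -2118795 /6068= -349.18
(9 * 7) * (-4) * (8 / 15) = -672 / 5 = -134.40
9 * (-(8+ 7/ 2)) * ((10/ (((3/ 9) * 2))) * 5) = -15525/ 2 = -7762.50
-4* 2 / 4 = -2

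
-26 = -26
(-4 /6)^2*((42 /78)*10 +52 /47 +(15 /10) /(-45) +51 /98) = 12534992 /4041765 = 3.10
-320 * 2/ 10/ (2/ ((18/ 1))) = -576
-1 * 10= -10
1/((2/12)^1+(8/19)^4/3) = 5.65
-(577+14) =-591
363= 363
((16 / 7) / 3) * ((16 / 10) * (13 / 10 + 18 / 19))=3904 / 1425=2.74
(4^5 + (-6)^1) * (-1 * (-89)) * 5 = 453010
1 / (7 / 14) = 2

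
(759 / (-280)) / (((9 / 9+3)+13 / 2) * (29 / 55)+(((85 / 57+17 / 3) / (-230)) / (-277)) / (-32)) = -1010638101 / 2064126239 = -0.49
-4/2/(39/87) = -58/13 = -4.46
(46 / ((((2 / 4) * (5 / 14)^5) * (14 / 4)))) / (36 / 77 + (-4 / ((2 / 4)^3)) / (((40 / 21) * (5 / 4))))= -272138944 / 780375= -348.73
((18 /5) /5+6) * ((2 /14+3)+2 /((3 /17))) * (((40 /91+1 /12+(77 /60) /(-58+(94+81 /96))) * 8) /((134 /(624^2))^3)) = 367139396847793027940352 /34474958875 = 10649451335938.48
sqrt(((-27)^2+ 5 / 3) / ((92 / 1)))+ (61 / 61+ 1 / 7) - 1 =2.96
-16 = -16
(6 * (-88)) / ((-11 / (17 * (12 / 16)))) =612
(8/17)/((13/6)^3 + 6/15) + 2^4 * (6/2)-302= -49289966/194089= -253.96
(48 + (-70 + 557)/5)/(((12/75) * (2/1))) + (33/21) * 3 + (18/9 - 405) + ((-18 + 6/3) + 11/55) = 11281/280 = 40.29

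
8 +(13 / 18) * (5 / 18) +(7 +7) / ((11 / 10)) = 74587 / 3564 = 20.93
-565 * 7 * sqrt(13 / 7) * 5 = -2825 * sqrt(91) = -26948.78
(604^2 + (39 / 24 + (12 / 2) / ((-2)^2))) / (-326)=-2918553 / 2608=-1119.08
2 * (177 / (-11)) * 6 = -2124 / 11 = -193.09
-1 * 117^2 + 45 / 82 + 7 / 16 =-8979337 / 656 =-13688.01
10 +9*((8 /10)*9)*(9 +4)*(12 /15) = 17098 /25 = 683.92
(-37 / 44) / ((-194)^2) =-37 / 1655984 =-0.00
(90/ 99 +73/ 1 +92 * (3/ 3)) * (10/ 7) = 18250/ 77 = 237.01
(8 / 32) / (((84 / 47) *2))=47 / 672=0.07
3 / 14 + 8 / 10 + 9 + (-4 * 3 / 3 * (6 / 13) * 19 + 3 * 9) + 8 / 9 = 23147 / 8190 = 2.83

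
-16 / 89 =-0.18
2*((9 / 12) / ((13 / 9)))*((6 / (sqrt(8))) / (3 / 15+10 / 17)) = 6885*sqrt(2) / 3484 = 2.79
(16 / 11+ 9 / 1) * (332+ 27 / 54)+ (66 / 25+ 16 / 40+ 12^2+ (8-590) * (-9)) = 8861.18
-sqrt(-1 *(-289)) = -17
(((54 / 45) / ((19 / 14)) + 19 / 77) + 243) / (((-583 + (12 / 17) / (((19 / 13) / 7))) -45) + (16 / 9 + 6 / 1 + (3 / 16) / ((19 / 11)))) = -4371682464 / 11043909415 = -0.40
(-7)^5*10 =-168070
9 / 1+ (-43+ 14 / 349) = -33.96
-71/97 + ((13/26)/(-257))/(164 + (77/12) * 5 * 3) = -18995321/25951089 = -0.73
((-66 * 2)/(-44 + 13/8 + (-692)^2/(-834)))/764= 110088/392852429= 0.00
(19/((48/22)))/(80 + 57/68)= 3553/32982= 0.11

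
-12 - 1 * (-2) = -10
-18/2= -9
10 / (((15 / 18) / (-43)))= -516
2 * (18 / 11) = 36 / 11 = 3.27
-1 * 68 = -68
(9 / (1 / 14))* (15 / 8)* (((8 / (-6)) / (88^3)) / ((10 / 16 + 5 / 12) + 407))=-135 / 119172416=-0.00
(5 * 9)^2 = 2025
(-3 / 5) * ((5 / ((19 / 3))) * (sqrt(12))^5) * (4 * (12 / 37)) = -124416 * sqrt(3) / 703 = -306.54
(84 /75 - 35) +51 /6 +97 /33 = -37027 /1650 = -22.44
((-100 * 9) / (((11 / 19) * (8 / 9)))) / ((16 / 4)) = -38475 / 88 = -437.22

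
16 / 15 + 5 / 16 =1.38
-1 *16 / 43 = -16 / 43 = -0.37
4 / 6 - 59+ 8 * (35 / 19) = -2485 / 57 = -43.60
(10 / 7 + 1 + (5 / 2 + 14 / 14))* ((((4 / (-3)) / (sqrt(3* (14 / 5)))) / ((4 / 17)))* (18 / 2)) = -1411* sqrt(210) / 196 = -104.32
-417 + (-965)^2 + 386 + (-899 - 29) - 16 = 930250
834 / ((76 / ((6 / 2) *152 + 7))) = 193071 / 38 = 5080.82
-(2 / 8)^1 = -1 / 4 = -0.25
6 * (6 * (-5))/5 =-36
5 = 5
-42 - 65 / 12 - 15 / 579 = -109877 / 2316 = -47.44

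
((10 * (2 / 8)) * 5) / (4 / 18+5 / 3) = 225 / 34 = 6.62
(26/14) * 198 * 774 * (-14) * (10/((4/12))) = -119536560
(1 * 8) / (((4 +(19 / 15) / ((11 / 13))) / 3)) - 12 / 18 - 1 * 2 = 4624 / 2721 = 1.70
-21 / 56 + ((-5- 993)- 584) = -12659 / 8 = -1582.38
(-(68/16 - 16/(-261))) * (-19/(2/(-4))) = -85519/522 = -163.83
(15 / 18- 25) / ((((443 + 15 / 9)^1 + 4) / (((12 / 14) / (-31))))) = 435 / 292082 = 0.00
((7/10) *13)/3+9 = 361/30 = 12.03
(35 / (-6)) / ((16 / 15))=-175 / 32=-5.47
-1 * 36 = -36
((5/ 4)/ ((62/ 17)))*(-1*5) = -425/ 248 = -1.71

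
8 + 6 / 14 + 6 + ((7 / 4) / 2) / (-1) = 759 / 56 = 13.55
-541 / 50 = -10.82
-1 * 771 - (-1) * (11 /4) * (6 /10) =-15387 /20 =-769.35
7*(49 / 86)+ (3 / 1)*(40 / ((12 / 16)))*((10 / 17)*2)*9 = 2482631 / 1462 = 1698.11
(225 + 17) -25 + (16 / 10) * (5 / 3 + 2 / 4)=3307 / 15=220.47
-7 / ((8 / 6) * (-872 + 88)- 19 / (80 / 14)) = 120 / 17977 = 0.01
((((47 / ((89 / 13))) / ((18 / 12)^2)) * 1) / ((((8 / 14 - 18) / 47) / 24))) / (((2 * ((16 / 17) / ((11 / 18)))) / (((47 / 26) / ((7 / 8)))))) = -19414901 / 146583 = -132.45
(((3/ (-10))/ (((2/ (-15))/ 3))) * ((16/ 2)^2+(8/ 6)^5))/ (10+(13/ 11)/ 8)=364672/ 8037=45.37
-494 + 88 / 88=-493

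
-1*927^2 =-859329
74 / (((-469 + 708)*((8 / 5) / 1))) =185 / 956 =0.19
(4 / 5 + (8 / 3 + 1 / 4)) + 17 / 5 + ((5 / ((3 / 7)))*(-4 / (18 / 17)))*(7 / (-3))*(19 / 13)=3315277 / 21060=157.42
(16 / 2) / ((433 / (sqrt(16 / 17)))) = 32 * sqrt(17) / 7361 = 0.02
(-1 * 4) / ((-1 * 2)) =2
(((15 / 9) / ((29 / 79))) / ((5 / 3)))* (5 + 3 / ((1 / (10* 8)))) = 19355 / 29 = 667.41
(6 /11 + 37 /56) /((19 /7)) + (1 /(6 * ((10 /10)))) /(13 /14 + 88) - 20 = -122111591 /6244920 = -19.55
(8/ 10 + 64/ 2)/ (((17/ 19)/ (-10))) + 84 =-282.59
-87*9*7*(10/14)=-3915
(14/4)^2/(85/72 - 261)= -882/18707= -0.05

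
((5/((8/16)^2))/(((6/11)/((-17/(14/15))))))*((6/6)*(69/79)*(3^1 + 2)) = -1612875/553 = -2916.59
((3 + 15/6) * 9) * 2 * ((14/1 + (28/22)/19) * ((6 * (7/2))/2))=277830/19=14622.63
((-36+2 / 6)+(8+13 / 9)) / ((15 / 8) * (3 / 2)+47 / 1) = -3776 / 7173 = -0.53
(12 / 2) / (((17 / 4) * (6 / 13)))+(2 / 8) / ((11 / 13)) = 2509 / 748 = 3.35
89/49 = 1.82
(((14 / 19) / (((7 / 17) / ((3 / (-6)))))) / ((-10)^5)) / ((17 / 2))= 1 / 950000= 0.00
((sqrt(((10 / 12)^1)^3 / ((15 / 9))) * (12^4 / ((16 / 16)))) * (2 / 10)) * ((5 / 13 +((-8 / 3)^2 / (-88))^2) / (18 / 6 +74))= 3189568 * sqrt(2) / 363363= 12.41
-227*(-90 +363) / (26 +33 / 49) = -3036579 / 1307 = -2323.32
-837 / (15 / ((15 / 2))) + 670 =503 / 2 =251.50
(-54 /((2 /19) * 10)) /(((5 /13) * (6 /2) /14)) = -15561 /25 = -622.44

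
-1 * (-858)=858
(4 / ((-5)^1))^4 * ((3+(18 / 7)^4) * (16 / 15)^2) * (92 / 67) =225454063616 / 7540640625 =29.90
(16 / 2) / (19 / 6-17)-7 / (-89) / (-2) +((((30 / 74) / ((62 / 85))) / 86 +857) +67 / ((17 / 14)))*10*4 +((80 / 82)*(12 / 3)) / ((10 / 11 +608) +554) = 29630967501842438665 / 812103177988362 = 36486.70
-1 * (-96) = 96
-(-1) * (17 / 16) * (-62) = -527 / 8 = -65.88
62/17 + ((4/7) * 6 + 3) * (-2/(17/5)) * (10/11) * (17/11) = -1.67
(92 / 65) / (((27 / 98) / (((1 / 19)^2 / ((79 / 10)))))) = 18032 / 10010169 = 0.00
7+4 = 11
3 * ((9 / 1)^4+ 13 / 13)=19686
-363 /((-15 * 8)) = 121 /40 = 3.02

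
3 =3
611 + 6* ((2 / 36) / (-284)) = 520571 / 852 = 611.00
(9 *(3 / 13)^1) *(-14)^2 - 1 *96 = 4044 / 13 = 311.08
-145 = -145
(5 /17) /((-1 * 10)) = -1 /34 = -0.03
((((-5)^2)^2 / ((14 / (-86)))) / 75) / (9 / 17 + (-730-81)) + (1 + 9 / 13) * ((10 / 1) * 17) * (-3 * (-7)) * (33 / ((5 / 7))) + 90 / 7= 1049925419579 / 3761394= 279132.00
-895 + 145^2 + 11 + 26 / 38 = 382692 / 19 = 20141.68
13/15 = 0.87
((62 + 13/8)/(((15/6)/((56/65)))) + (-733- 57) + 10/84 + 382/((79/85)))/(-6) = 384908557/6470100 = 59.49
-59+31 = -28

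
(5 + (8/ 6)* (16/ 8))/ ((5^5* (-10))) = -23/ 93750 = -0.00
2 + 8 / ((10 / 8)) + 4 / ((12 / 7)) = 161 / 15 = 10.73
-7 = -7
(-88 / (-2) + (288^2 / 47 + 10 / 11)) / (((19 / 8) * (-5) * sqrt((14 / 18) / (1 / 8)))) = -5613612 * sqrt(14) / 343805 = -61.09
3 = 3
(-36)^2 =1296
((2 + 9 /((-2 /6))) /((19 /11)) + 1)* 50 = -12800 /19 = -673.68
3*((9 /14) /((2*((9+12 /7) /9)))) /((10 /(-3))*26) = -243 /26000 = -0.01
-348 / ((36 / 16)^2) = -1856 / 27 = -68.74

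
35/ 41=0.85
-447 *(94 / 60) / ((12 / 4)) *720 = -168072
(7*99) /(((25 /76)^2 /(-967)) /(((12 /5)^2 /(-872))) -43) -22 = -23534680862 /617341469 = -38.12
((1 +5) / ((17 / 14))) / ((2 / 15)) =630 / 17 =37.06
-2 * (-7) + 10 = 24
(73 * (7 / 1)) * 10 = 5110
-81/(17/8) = -648/17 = -38.12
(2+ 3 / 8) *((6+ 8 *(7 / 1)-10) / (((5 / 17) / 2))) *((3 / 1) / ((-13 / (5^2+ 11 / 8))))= -204459 / 40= -5111.48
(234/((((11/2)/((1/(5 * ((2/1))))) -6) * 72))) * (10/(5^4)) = 13/12250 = 0.00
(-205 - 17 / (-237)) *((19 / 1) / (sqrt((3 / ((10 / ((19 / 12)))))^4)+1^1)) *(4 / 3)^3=-94493900800 / 12548439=-7530.33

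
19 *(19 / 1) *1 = 361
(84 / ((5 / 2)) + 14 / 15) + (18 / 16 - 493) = -54881 / 120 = -457.34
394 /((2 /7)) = 1379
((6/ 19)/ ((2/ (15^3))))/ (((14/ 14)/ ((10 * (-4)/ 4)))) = -101250/ 19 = -5328.95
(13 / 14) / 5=13 / 70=0.19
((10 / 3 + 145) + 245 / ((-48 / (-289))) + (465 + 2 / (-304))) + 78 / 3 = 642787 / 304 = 2114.43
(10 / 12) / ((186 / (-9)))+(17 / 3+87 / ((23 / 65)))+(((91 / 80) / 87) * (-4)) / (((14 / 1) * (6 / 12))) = 251.49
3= 3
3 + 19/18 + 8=217/18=12.06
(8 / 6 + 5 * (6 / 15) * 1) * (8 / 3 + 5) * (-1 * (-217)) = 49910 / 9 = 5545.56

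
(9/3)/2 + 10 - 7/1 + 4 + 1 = 19/2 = 9.50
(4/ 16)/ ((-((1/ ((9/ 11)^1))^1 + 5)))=-9/ 224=-0.04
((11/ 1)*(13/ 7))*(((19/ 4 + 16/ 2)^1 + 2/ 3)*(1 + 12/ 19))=101959/ 228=447.19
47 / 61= 0.77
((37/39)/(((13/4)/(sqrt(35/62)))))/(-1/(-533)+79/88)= 266992 * sqrt(2170)/51013755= 0.24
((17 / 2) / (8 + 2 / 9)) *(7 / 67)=1071 / 9916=0.11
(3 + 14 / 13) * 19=1007 / 13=77.46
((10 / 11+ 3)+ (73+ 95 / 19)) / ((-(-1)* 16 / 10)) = 4505 / 88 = 51.19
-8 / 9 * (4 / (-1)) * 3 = 32 / 3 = 10.67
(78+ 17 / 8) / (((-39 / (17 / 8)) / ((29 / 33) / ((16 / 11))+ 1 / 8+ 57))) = -30195587 / 119808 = -252.03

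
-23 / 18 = -1.28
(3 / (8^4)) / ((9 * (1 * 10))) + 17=2088961 / 122880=17.00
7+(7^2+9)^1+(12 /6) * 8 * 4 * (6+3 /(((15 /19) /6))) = 1908.20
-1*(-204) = 204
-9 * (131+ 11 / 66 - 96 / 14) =-15663 / 14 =-1118.79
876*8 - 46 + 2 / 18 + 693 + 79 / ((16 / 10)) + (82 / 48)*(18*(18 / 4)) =282343 / 36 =7842.86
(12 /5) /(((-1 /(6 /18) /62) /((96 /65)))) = -23808 /325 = -73.26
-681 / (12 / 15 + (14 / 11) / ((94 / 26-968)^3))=-10543690253502945 / 12386126560706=-851.25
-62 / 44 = -31 / 22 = -1.41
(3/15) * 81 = 81/5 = 16.20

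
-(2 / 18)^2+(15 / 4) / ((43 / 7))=8333 / 13932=0.60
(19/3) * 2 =38/3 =12.67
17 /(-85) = -1 /5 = -0.20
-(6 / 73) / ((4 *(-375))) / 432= 1 / 7884000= 0.00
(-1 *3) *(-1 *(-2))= -6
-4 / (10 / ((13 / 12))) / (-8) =13 / 240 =0.05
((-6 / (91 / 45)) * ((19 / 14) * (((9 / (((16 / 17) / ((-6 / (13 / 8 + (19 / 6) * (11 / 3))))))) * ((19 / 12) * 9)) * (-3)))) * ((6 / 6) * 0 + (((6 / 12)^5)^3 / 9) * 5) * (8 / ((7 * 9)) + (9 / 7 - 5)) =12638691225 / 278490447872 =0.05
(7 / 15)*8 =56 / 15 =3.73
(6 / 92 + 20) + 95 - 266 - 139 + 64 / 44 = -145971 / 506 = -288.48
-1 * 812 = -812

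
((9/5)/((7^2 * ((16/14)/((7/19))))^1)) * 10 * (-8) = -18/19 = -0.95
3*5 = 15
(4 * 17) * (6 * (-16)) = -6528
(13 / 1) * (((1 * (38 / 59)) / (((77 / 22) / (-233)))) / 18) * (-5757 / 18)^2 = -211935068111 / 66906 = -3167654.14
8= 8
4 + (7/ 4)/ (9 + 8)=279/ 68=4.10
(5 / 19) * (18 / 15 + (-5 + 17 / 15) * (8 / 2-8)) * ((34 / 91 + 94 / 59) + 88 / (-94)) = 4.52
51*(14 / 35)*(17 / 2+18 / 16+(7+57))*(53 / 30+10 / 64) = 9241999 / 3200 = 2888.12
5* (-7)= -35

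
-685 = -685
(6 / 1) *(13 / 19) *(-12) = -936 / 19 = -49.26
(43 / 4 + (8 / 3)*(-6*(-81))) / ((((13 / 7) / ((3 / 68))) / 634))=34796139 / 1768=19681.07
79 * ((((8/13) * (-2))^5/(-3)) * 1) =82837504/1113879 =74.37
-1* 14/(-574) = 1/41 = 0.02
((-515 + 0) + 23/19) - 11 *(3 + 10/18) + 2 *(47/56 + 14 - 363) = -5981275/4788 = -1249.22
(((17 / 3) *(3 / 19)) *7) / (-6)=-119 / 114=-1.04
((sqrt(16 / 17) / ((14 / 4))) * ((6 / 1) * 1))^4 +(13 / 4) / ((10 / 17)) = 365686109 / 27755560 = 13.18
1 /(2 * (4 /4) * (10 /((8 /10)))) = 1 /25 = 0.04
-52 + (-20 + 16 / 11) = -776 / 11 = -70.55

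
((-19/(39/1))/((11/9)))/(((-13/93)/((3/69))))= 0.12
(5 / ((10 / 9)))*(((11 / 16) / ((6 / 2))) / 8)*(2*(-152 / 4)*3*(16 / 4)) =-1881 / 16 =-117.56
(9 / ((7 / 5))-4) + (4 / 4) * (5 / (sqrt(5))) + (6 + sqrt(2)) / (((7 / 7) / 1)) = sqrt(2) + sqrt(5) + 59 / 7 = 12.08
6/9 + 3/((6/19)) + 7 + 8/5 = 563/30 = 18.77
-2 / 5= -0.40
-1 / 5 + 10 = 49 / 5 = 9.80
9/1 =9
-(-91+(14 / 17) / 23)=35567 / 391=90.96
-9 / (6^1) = -3 / 2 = -1.50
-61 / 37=-1.65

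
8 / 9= 0.89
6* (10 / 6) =10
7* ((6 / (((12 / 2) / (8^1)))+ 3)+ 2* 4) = 133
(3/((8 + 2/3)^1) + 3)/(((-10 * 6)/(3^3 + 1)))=-1.56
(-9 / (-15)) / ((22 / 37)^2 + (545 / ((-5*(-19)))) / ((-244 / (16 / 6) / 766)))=-14280039 / 1134618520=-0.01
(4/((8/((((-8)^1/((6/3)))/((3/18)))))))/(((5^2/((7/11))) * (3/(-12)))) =336/275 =1.22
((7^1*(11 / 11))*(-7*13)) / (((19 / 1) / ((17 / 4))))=-10829 / 76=-142.49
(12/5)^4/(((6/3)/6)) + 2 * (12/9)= 191624/1875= 102.20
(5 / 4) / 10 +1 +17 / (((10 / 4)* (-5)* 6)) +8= 5339 / 600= 8.90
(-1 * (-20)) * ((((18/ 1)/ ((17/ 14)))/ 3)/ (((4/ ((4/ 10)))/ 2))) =336/ 17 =19.76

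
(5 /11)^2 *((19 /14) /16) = 475 /27104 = 0.02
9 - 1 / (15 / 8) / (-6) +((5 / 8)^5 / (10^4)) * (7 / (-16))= 3430939097 / 377487360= 9.09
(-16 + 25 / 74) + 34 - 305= -21213 / 74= -286.66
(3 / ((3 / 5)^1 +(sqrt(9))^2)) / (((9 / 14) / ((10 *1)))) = 4.86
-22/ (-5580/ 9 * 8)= 11/ 2480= 0.00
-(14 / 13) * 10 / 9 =-140 / 117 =-1.20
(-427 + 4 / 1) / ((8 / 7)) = -2961 / 8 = -370.12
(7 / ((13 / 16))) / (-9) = -112 / 117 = -0.96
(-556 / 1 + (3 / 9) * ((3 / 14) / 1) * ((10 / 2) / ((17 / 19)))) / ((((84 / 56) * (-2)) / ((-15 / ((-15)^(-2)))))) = -148762125 / 238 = -625050.95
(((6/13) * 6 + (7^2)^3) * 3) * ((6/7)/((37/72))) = 1982197008/3367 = 588713.10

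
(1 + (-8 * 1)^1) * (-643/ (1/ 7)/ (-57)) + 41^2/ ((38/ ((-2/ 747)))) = -412996/ 747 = -552.87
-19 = -19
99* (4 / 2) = 198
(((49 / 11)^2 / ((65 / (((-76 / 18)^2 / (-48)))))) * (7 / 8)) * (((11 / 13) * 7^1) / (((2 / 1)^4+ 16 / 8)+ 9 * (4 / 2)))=-42471289 / 2602005120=-0.02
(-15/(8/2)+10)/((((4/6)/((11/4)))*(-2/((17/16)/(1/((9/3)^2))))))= -126225/1024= -123.27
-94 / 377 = -0.25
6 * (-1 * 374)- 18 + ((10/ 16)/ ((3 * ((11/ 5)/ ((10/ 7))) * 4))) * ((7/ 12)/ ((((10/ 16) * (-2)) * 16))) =-57328153/ 25344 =-2262.00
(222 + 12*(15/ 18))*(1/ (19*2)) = 116/ 19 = 6.11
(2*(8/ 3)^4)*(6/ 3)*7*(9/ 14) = 8192/ 9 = 910.22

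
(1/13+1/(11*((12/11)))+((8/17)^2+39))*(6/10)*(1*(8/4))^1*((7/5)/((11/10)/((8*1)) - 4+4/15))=-18.40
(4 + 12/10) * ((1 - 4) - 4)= -182/5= -36.40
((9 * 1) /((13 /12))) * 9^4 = 54506.77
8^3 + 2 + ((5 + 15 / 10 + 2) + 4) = 1053 / 2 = 526.50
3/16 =0.19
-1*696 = -696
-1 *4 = -4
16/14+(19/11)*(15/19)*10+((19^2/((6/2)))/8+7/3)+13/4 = 35.40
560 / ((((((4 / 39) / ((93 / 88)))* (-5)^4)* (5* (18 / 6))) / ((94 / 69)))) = 132587 / 158125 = 0.84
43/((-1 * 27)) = -1.59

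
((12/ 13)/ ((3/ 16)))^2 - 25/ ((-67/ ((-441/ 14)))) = 282689/ 22646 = 12.48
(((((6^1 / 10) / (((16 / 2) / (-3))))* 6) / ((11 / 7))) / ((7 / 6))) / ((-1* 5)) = 81 / 550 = 0.15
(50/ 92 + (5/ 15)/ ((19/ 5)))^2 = 2739025/ 6874884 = 0.40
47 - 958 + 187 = -724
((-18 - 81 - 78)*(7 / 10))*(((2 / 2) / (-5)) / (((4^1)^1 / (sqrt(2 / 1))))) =1239*sqrt(2) / 200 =8.76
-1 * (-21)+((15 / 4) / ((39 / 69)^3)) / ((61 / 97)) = 28960413 / 536068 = 54.02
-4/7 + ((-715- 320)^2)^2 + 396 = 8032661007143/7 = 1147523001020.43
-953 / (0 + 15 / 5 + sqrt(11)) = 2859 / 2 - 953 *sqrt(11) / 2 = -150.87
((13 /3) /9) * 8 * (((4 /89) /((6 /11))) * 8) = 18304 /7209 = 2.54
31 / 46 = 0.67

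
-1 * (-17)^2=-289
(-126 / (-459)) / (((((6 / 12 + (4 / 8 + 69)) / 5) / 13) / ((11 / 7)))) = 143 / 357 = 0.40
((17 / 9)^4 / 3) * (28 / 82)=1169294 / 807003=1.45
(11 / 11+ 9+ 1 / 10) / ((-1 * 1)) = -10.10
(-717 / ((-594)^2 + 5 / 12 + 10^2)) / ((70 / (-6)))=25812 / 148233295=0.00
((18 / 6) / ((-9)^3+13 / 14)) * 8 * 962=-323232 / 10193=-31.71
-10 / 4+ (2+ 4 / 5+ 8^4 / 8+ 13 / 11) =56483 / 110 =513.48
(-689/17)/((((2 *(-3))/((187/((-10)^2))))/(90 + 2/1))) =174317/150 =1162.11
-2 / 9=-0.22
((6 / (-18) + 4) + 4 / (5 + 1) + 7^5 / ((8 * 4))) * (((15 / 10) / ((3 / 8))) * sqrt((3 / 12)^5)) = 50837 / 768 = 66.19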